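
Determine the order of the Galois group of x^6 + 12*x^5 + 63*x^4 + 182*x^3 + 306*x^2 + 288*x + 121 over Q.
120

The degree of the splitting field over Q equals the order of the Galois group, so first determine the group. The polynomial f is an irreducible sextic over Q, so G = Gal(f/Q) is one of the 16 transitive subgroups 6T1, ..., 6T16 of S_6. The discriminant of f is -16003008, which is not a perfect square, so G is not contained in A_6. The transitive groups of degree 6 not contained in A_6 are: C_6 (6T1, order 6), S_3 (6T2, order 6), D_6 (6T3, order 12), C_3 x S_3 (6T5, order 18), A_4 x C_2 (6T6, order 24), S_4 (6T8, order 24), S_3 x S_3 (6T9, order 36), S_4 x C_2 (6T11, order 48), (S_3 x S_3) : C_2 (6T13, order 72), PGL(2,5) (6T14, order 120), S_6 (6T16, order 720). By Dedekind's theorem, for a prime p not dividing disc(f) the degrees of the irreducible factors of f mod p form the cycle type of an element of G. Factoring f modulo the 21 such primes p <= 89 (skipping 2, 3, 7, which divide the discriminant), each new pattern first appears at: mod 5: f = (x^6 + 2x^5 + 3x^4 + 2x^3 + x^2 + 3x + 1), pattern 6; mod 11: f = (x)(x^5 + x^4 + 8x^3 + 6x^2 + 9x + 2), pattern 5+1; mod 13: f = (x + 3)(x + 7)(x^4 + 2x^3 + 9x^2 + 11x + 7), pattern 4+1+1; mod 23: f = (x + 5)(x + 9)(x^2 + 9x + 16)(x^2 + 12x + 14), pattern 2+2+1+1; mod 43: f = (x^3 + 25x^2 + 24x + 21)(x^3 + 30x^2 + 20x + 16), pattern 3+3; mod 61: f = (x^2 + 36x + 40)(x^2 + 47x + 41)(x^2 + 51x + 35), pattern 2+2+2. No other pattern occurs in this range, so the set of observed cycle types is {6, 5+1, 4+1+1, 2+2+1+1, 3+3, 2+2+2}. The candidates containing elements of all these cycle types are PGL(2,5) (6T14) of order 120, S_6 (6T16) of order 720; the others are excluded. The observed types are precisely the cycle types that occur in PGL(2,5) (6T14) (apart from the identity). Each of the other remaining candidates has further cycle types, and by the Chebotarev density theorem the matching factorization patterns would occur for a proportion of primes equal to their share of the group: S_6 (6T16) additionally contains elements of type 4+2, 3+2+1, 3+1+1+1, 2+1+1+1+1 (265 of its 720 elements, about 37% of primes). None of the 21 primes tested shows any such pattern (for each of these groups the chance of that is below 10^-4), which rules them out. Hence G = PGL(2,5) (6T14), of order 120. The Galois group PGL(2,5) (6T14) has order 120, so the splitting field has degree 120 over Q.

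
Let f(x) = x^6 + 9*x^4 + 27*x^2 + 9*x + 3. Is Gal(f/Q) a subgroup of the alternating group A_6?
The polynomial is irreducible of degree 6 over Q. Its discriminant is -68755887963, which is not a perfect square. A Galois group lies in the alternating group exactly when the discriminant is a square in Q, so the Galois group (C_3 x S_3) is not contained in A_6.

No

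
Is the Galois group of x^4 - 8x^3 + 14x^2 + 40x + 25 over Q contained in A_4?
Yes

The polynomial is irreducible of degree 4 over Q. Its discriminant is 33177600 = 5760^2, a perfect square. A Galois group lies in the alternating group exactly when the discriminant is a square in Q, so the Galois group (V_4) is contained in A_4.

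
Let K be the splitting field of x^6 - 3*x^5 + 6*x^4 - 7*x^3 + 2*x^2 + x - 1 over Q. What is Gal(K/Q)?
S_4, S_4(6c), the S_4-action on 6 points not in A_6

The polynomial f is an irreducible sextic over Q, so G = Gal(f/Q) is one of the 16 transitive subgroups 6T1, ..., 6T16 of S_6. The discriminant of f is 810448, which is not a perfect square, so G is not contained in A_6. The transitive groups of degree 6 not contained in A_6 are: C_6 (6T1, order 6), S_3 (6T2, order 6), D_6 (6T3, order 12), C_3 x S_3 (6T5, order 18), A_4 x C_2 (6T6, order 24), S_4 (6T8, order 24), S_3 x S_3 (6T9, order 36), S_4 x C_2 (6T11, order 48), (S_3 x S_3) : C_2 (6T13, order 72), PGL(2,5) (6T14, order 120), S_6 (6T16, order 720). By Dedekind's theorem, for a prime p not dividing disc(f) the degrees of the irreducible factors of f mod p form the cycle type of an element of G. Factoring f modulo the 22 such primes p <= 89 (skipping 2, 37, which divide the discriminant), each new pattern first appears at: mod 3: f = (x^3 + x^2 + x + 2)(x^3 + 2x^2 + 1), pattern 3+3; mod 5: f = (x^2 + 3)(x^2 + 3x + 4)(x^2 + 4x + 2), pattern 2+2+2; mod 17: f = (x + 1)(x + 15)(x^4 + 15x^3 + 6x^2 + 12x + 9), pattern 4+1+1; mod 67: f = (x + 4)(x + 62)(x^2 + 66x + 40)(x^2 + 66x + 50), pattern 2+2+1+1. No other pattern occurs in this range, so the set of observed cycle types is {3+3, 2+2+2, 4+1+1, 2+2+1+1}. The candidates containing elements of all these cycle types are S_4 (6T8) of order 24, S_4 x C_2 (6T11) of order 48, PGL(2,5) (6T14) of order 120, S_6 (6T16) of order 720; the others are excluded. The observed types are precisely the cycle types that occur in S_4 (6T8) (apart from the identity). Each of the other remaining candidates has further cycle types, and by the Chebotarev density theorem the matching factorization patterns would occur for a proportion of primes equal to their share of the group: S_4 x C_2 (6T11) additionally contains elements of type 6, 4+2, 2+1+1+1+1 (17 of its 48 elements, about 35% of primes); PGL(2,5) (6T14) additionally contains elements of type 6, 5+1 (44 of its 120 elements, about 37% of primes); S_6 (6T16) additionally contains elements of type 6, 5+1, 4+2, 3+2+1, 3+1+1+1, 2+1+1+1+1 (529 of its 720 elements, about 73% of primes). None of the 22 primes tested shows any such pattern (for each of these groups the chance of that is below 10^-4), which rules them out. Hence G = S_4 (6T8), of order 24.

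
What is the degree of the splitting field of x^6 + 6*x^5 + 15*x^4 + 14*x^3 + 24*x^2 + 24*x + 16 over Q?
The degree of the splitting field over Q equals the order of the Galois group, so first determine the group. The polynomial f is an irreducible sextic over Q, so G = Gal(f/Q) is one of the 16 transitive subgroups 6T1, ..., 6T16 of S_6. The discriminant of f is -1160950579200, which is not a perfect square, so G is not contained in A_6. The transitive groups of degree 6 not contained in A_6 are: C_6 (6T1, order 6), S_3 (6T2, order 6), D_6 (6T3, order 12), C_3 x S_3 (6T5, order 18), A_4 x C_2 (6T6, order 24), S_4 (6T8, order 24), S_3 x S_3 (6T9, order 36), S_4 x C_2 (6T11, order 48), (S_3 x S_3) : C_2 (6T13, order 72), PGL(2,5) (6T14, order 120), S_6 (6T16, order 720). By Dedekind's theorem, for a prime p not dividing disc(f) the degrees of the irreducible factors of f mod p form the cycle type of an element of G. Factoring f modulo the 23 such primes p <= 101 (skipping 2, 3, 5, which divide the discriminant), each new pattern first appears at: mod 7: f = (x^3 + 3x^2 + 2x + 2)(x^3 + 3x^2 + 4x + 1), pattern 3+3; mod 11: f = (x^2 + 4x + 8)(x^2 + 6x + 7)(x^2 + 7x + 5), pattern 2+2+2; mod 61: f = (x + 7)(x + 13)(x + 15)(x + 19)(x + 36)(x + 38), pattern 1+1+1+1+1+1. No other pattern occurs in this range, so the set of observed cycle types is {3+3, 2+2+2, 1+1+1+1+1+1}. The candidates containing elements of all these cycle types are C_6 (6T1) of order 6, S_3 (6T2) of order 6, D_6 (6T3) of order 12, C_3 x S_3 (6T5) of order 18, A_4 x C_2 (6T6) of order 24, S_4 (6T8) of order 24, S_3 x S_3 (6T9) of order 36, S_4 x C_2 (6T11) of order 48, (S_3 x S_3) : C_2 (6T13) of order 72, PGL(2,5) (6T14) of order 120, S_6 (6T16) of order 720; the others are excluded. The observed types are precisely the cycle types that occur in S_3 (6T2). Each of the other remaining candidates has further cycle types, and by the Chebotarev density theorem the matching factorization patterns would occur for a proportion of primes equal to their share of the group: C_6 (6T1) additionally contains elements of type 6 (2 of its 6 elements, about 33% of primes); D_6 (6T3) additionally contains elements of type 6, 2+2+1+1 (5 of its 12 elements, about 42% of primes); C_3 x S_3 (6T5) additionally contains elements of type 6, 3+1+1+1 (10 of its 18 elements, about 56% of primes); A_4 x C_2 (6T6) additionally contains elements of type 6, 2+2+1+1, 2+1+1+1+1 (14 of its 24 elements, about 58% of primes); S_4 (6T8) additionally contains elements of type 4+1+1, 2+2+1+1 (9 of its 24 elements, about 38% of primes); S_3 x S_3 (6T9) additionally contains elements of type 6, 3+1+1+1, 2+2+1+1 (25 of its 36 elements, about 69% of primes); S_4 x C_2 (6T11) additionally contains elements of type 6, 4+2, 4+1+1, 2+2+1+1, 2+1+1+1+1 (32 of its 48 elements, about 67% of primes); (S_3 x S_3) : C_2 (6T13) additionally contains elements of type 6, 4+2, 3+2+1, 3+1+1+1, 2+2+1+1, 2+1+1+1+1 (61 of its 72 elements, about 85% of primes); PGL(2,5) (6T14) additionally contains elements of type 6, 5+1, 4+1+1, 2+2+1+1 (89 of its 120 elements, about 74% of primes); S_6 (6T16) additionally contains elements of type 6, 5+1, 4+2, 4+1+1, 3+2+1, 3+1+1+1, 2+2+1+1, 2+1+1+1+1 (664 of its 720 elements, about 92% of primes). None of the 23 primes tested shows any such pattern (for each of these groups the chance of that is below 10^-4), which rules them out. Hence G = S_3 (6T2), of order 6. The Galois group S_3 (6T2) has order 6, so the splitting field has degree 6 over Q.

6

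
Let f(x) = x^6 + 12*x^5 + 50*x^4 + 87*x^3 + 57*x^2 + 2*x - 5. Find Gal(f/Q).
The polynomial f is an irreducible sextic over Q, so G = Gal(f/Q) is one of the 16 transitive subgroups 6T1, ..., 6T16 of S_6. The discriminant of f is 30991489 = 5567^2, a perfect square, so G is contained in A_6. The transitive groups of degree 6 contained in A_6 are: A_4 (6T4, order 12), S_4 (6T7, order 24), (C_3 x C_3) : C_4 (6T10, order 36), PSL(2,5) (6T12, order 60), A_6 (6T15, order 360). By Dedekind's theorem, for a prime p not dividing disc(f) the degrees of the irreducible factors of f mod p form the cycle type of an element of G. Factoring f modulo the 21 such primes p <= 79 (skipping 19, which divides the discriminant), each new pattern first appears at: mod 2: f = (x + 1)(x^5 + x^4 + x^3 + x + 1), pattern 5+1; mod 7: f = (x^3 + x^2 + 3x + 5)(x^3 + 4x^2 + x + 6), pattern 3+3; mod 61: f = (x + 4)(x + 26)(x^2 + 50x + 13)(x^2 + 54x + 30), pattern 2+2+1+1. No other pattern occurs in this range, so the set of observed cycle types is {5+1, 3+3, 2+2+1+1}. The candidates containing elements of all these cycle types are PSL(2,5) (6T12) of order 60, A_6 (6T15) of order 360; the others are excluded. The observed types are precisely the cycle types that occur in PSL(2,5) (6T12) (apart from the identity). Each of the other remaining candidates has further cycle types, and by the Chebotarev density theorem the matching factorization patterns would occur for a proportion of primes equal to their share of the group: A_6 (6T15) additionally contains elements of type 4+2, 3+1+1+1 (130 of its 360 elements, about 36% of primes). None of the 21 primes tested shows any such pattern (for each of these groups the chance of that is below 10^-4), which rules them out. Hence G = PSL(2,5) (6T12), of order 60.

PSL(2,5) (also written A5(6))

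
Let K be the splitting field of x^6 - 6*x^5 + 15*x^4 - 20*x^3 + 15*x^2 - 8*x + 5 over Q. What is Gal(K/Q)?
S_6

The polynomial f is an irreducible sextic over Q, so G = Gal(f/Q) is one of the 16 transitive subgroups 6T1, ..., 6T16 of S_6. The discriminant of f is -1292992, which is not a perfect square, so G is not contained in A_6. The transitive groups of degree 6 not contained in A_6 are: C_6 (6T1, order 6), S_3 (6T2, order 6), D_6 (6T3, order 12), C_3 x S_3 (6T5, order 18), A_4 x C_2 (6T6, order 24), S_4 (6T8, order 24), S_3 x S_3 (6T9, order 36), S_4 x C_2 (6T11, order 48), (S_3 x S_3) : C_2 (6T13, order 72), PGL(2,5) (6T14, order 120), S_6 (6T16, order 720). By Dedekind's theorem, for a prime p not dividing disc(f) the degrees of the irreducible factors of f mod p form the cycle type of an element of G. Factoring f modulo the 3 such primes p <= 7 (skipping 2, which divides the discriminant), each new pattern first appears at: mod 3: f = (x^6 + x^3 + x + 2), pattern 6; mod 5: f = (x)(x + 1)(x^4 + 3x^3 + 2x^2 + 3x + 2), pattern 4+1+1; mod 7: f = (x + 1)(x^2 + x + 3)(x^3 + 6x^2 + 6x + 4), pattern 3+2+1. No other pattern occurs in this range, so the set of observed cycle types is {6, 4+1+1, 3+2+1}. Among the candidates above, the only group containing elements of all these cycle types is S_6 (6T16); every other candidate lacks at least one of them. Hence G = S_6 (6T16), of order 720.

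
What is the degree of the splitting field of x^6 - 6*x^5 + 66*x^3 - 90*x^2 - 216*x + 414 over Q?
The degree of the splitting field over Q equals the order of the Galois group, so first determine the group. The polynomial f is an irreducible sextic over Q, so G = Gal(f/Q) is one of the 16 transitive subgroups 6T1, ..., 6T16 of S_6. The discriminant of f is 33059881728, which is not a perfect square, so G is not contained in A_6. The transitive groups of degree 6 not contained in A_6 are: C_6 (6T1, order 6), S_3 (6T2, order 6), D_6 (6T3, order 12), C_3 x S_3 (6T5, order 18), A_4 x C_2 (6T6, order 24), S_4 (6T8, order 24), S_3 x S_3 (6T9, order 36), S_4 x C_2 (6T11, order 48), (S_3 x S_3) : C_2 (6T13, order 72), PGL(2,5) (6T14, order 120), S_6 (6T16, order 720). By Dedekind's theorem, for a prime p not dividing disc(f) the degrees of the irreducible factors of f mod p form the cycle type of an element of G. Factoring f modulo the 23 such primes p <= 97 (skipping 2, 3, which divide the discriminant), each new pattern first appears at: mod 5: f = (x^6 + 4x^5 + x^3 + 4x + 4), pattern 6; mod 11: f = (x + 7)(x + 9)(x^2 + 3x + 3)(x^2 + 8x + 9), pattern 2+2+1+1; mod 13: f = (x + 1)(x + 9)(x + 12)(x^3 + 11x^2 + 6x + 6), pattern 3+1+1+1; mod 31: f = (x^2 + 10x + 13)(x^2 + 21x + 27)(x^2 + 25x + 29), pattern 2+2+2; mod 97: f = (x^3 + 27x^2 + 16x + 9)(x^3 + 64x^2 + 2x + 46), pattern 3+3. No other pattern occurs in this range, so the set of observed cycle types is {6, 2+2+1+1, 3+1+1+1, 2+2+2, 3+3}. The candidates containing elements of all these cycle types are S_3 x S_3 (6T9) of order 36, (S_3 x S_3) : C_2 (6T13) of order 72, S_6 (6T16) of order 720; the others are excluded. The observed types are precisely the cycle types that occur in S_3 x S_3 (6T9) (apart from the identity). Each of the other remaining candidates has further cycle types, and by the Chebotarev density theorem the matching factorization patterns would occur for a proportion of primes equal to their share of the group: (S_3 x S_3) : C_2 (6T13) additionally contains elements of type 4+2, 3+2+1, 2+1+1+1+1 (36 of its 72 elements, about 50% of primes); S_6 (6T16) additionally contains elements of type 5+1, 4+2, 4+1+1, 3+2+1, 2+1+1+1+1 (459 of its 720 elements, about 64% of primes). None of the 23 primes tested shows any such pattern (for each of these groups the chance of that is below 10^-4), which rules them out. Hence G = S_3 x S_3 (6T9), of order 36. The Galois group S_3 x S_3 (6T9) has order 36, so the splitting field has degree 36 over Q.

36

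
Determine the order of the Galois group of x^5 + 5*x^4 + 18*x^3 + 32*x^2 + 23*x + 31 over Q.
The degree of the splitting field over Q equals the order of the Galois group, so first determine the group. The polynomial f is an irreducible quintic over Q, so G = Gal(f/Q) is a transitive subgroup of S_5: one of C_5 (5T1, order 5), D_5 (5T2, order 10), F_20 (5T3, order 20), A_5 (5T4, order 60) or S_5 (5T5, order 120). The discriminant of f is 5628388432, which is not a perfect square, so G is not contained in A_5. The transitive groups of degree 5 not contained in A_5 are: F_20 (5T3, order 20), S_5 (5T5, order 120). By Dedekind's theorem, for a prime p not dividing disc(f) the degrees of the irreducible factors of f mod p form the cycle type of an element of G. Factoring f modulo the 5 such primes p <= 13 (skipping 2, which divides the discriminant), each new pattern first appears at: mod 3: f = (x^5 + 2x^4 + 2x^2 + 2x + 1), pattern 5; mod 5: f = (x + 4)(x^4 + x^3 + 4x^2 + x + 4), pattern 4+1; mod 13: f = (x + 1)(x + 5)(x^3 + 12x^2 + 6x + 1), pattern 3+1+1. No other pattern occurs in this range, so the set of observed cycle types is {5, 4+1, 3+1+1}. Among the candidates above, the only group containing elements of all these cycle types is S_5 (5T5) — F_20 (5T3) lacks at least one of them. Hence G = S_5 (5T5), of order 120. The Galois group S_5 (5T5) has order 120, so the splitting field has degree 120 over Q.

120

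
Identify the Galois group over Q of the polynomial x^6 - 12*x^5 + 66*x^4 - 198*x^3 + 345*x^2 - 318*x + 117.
6T14: PGL(2,5)

The polynomial f is an irreducible sextic over Q, so G = Gal(f/Q) is one of the 16 transitive subgroups 6T1, ..., 6T16 of S_6. The discriminant of f is -1024192512, which is not a perfect square, so G is not contained in A_6. The transitive groups of degree 6 not contained in A_6 are: C_6 (6T1, order 6), S_3 (6T2, order 6), D_6 (6T3, order 12), C_3 x S_3 (6T5, order 18), A_4 x C_2 (6T6, order 24), S_4 (6T8, order 24), S_3 x S_3 (6T9, order 36), S_4 x C_2 (6T11, order 48), (S_3 x S_3) : C_2 (6T13, order 72), PGL(2,5) (6T14, order 120), S_6 (6T16, order 720). By Dedekind's theorem, for a prime p not dividing disc(f) the degrees of the irreducible factors of f mod p form the cycle type of an element of G. Factoring f modulo the 21 such primes p <= 89 (skipping 2, 3, 7, which divide the discriminant), each new pattern first appears at: mod 5: f = (x^6 + 3x^5 + x^4 + 2x^3 + 2x + 2), pattern 6; mod 11: f = (x + 3)(x^5 + 7x^4 + x^3 + 8x^2 + 2x + 6), pattern 5+1; mod 13: f = (x)(x + 11)(x^4 + 3x^3 + 7x^2 + 11x + 3), pattern 4+1+1; mod 23: f = (x + 2)(x + 8)(x^2 + 5x + 7)(x^2 + 19x + 7), pattern 2+2+1+1; mod 43: f = (x^3 + 13x^2 + 6x + 34)(x^3 + 18x^2 + 41x + 30), pattern 3+3; mod 61: f = (x^2 + 15x + 49)(x^2 + 41x + 10)(x^2 + 54x + 28), pattern 2+2+2. No other pattern occurs in this range, so the set of observed cycle types is {6, 5+1, 4+1+1, 2+2+1+1, 3+3, 2+2+2}. The candidates containing elements of all these cycle types are PGL(2,5) (6T14) of order 120, S_6 (6T16) of order 720; the others are excluded. The observed types are precisely the cycle types that occur in PGL(2,5) (6T14) (apart from the identity). Each of the other remaining candidates has further cycle types, and by the Chebotarev density theorem the matching factorization patterns would occur for a proportion of primes equal to their share of the group: S_6 (6T16) additionally contains elements of type 4+2, 3+2+1, 3+1+1+1, 2+1+1+1+1 (265 of its 720 elements, about 37% of primes). None of the 21 primes tested shows any such pattern (for each of these groups the chance of that is below 10^-4), which rules them out. Hence G = PGL(2,5) (6T14), of order 120.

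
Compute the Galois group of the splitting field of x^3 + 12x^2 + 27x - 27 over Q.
3T1: C_3

The polynomial is an irreducible cubic over Q and its discriminant is 35721 = 189^2, a perfect square. For an irreducible cubic, a square discriminant forces the Galois group to be A_3, the cyclic group of order 3.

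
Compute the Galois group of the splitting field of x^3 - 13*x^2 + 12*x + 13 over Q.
3T1: C_3

The polynomial is an irreducible cubic over Q and its discriminant is 90601 = 301^2, a perfect square. For an irreducible cubic, a square discriminant forces the Galois group to be A_3, the cyclic group of order 3.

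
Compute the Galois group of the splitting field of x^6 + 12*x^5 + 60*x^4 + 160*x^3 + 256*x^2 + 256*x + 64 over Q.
The polynomial f is an irreducible sextic over Q, so G = Gal(f/Q) is one of the 16 transitive subgroups 6T1, ..., 6T16 of S_6. The discriminant of f is 66039417143296 = 8126464^2, a perfect square, so G is contained in A_6. The transitive groups of degree 6 contained in A_6 are: A_4 (6T4, order 12), S_4 (6T7, order 24), (C_3 x C_3) : C_4 (6T10, order 36), PSL(2,5) (6T12, order 60), A_6 (6T15, order 360). By Dedekind's theorem, for a prime p not dividing disc(f) the degrees of the irreducible factors of f mod p form the cycle type of an element of G. Factoring f modulo the 79 such primes p <= 419 (skipping 2, 31, which divide the discriminant), each new pattern first appears at: mod 3: f = (x^2 + x + 2)(x^4 + 2x^3 + 2x^2 + x + 2), pattern 4+2; mod 5: f = (x^3 + 3x^2 + 2x + 2)(x^3 + 4x^2 + x + 2), pattern 3+3; mod 11: f = (x + 7)(x + 8)(x^2 + x + 4)(x^2 + 7x + 5), pattern 2+2+1+1; mod 67: f = (x + 6)(x + 8)(x + 24)(x + 47)(x + 63)(x + 65), pattern 1+1+1+1+1+1. No other pattern occurs in this range, so the set of observed cycle types is {4+2, 3+3, 2+2+1+1, 1+1+1+1+1+1}. The candidates containing elements of all these cycle types are S_4 (6T7) of order 24, (C_3 x C_3) : C_4 (6T10) of order 36, A_6 (6T15) of order 360; the others are excluded. The observed types are precisely the cycle types that occur in S_4 (6T7). Each of the other remaining candidates has further cycle types, and by the Chebotarev density theorem the matching factorization patterns would occur for a proportion of primes equal to their share of the group: (C_3 x C_3) : C_4 (6T10) additionally contains elements of type 3+1+1+1 (4 of its 36 elements, about 11% of primes); A_6 (6T15) additionally contains elements of type 5+1, 3+1+1+1 (184 of its 360 elements, about 51% of primes). None of the 79 primes tested shows any such pattern (for each of these groups the chance of that is below 10^-4), which rules them out. Hence G = S_4 (6T7), of order 24.

S_4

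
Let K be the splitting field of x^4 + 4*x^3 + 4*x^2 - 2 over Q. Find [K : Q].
The degree of the splitting field over Q equals the order of the Galois group, so first determine the group. The polynomial is an irreducible quartic over Q and its discriminant is -1024, which is not a perfect square, so the Galois group is not contained in A_4. The resolvent cubic y^3 - 4*y^2 + 8*y has exactly one rational root, so the Galois group is C_4 or D_4. The quartic remains irreducible over Q(sqrt(disc)), so the group is D_4. The Galois group D_4 (4T3) has order 8, so the splitting field has degree 8 over Q.

8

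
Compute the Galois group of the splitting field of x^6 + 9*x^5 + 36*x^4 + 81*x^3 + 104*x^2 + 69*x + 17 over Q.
S_4

The polynomial f is an irreducible sextic over Q, so G = Gal(f/Q) is one of the 16 transitive subgroups 6T1, ..., 6T16 of S_6. The discriminant of f is 810448, which is not a perfect square, so G is not contained in A_6. The transitive groups of degree 6 not contained in A_6 are: C_6 (6T1, order 6), S_3 (6T2, order 6), D_6 (6T3, order 12), C_3 x S_3 (6T5, order 18), A_4 x C_2 (6T6, order 24), S_4 (6T8, order 24), S_3 x S_3 (6T9, order 36), S_4 x C_2 (6T11, order 48), (S_3 x S_3) : C_2 (6T13, order 72), PGL(2,5) (6T14, order 120), S_6 (6T16, order 720). By Dedekind's theorem, for a prime p not dividing disc(f) the degrees of the irreducible factors of f mod p form the cycle type of an element of G. Factoring f modulo the 22 such primes p <= 89 (skipping 2, 37, which divide the discriminant), each new pattern first appears at: mod 3: f = (x^3 + x^2 + 2x + 1)(x^3 + 2x^2 + 2x + 2), pattern 3+3; mod 5: f = (x^2 + 2x + 4)(x^2 + 3x + 4)(x^2 + 4x + 2), pattern 2+2+2; mod 17: f = (x)(x + 3)(x^4 + 6x^3 + x^2 + 10x + 6), pattern 4+1+1; mod 67: f = (x + 6)(x + 64)(x^2 + 3x + 42)(x^2 + 3x + 52), pattern 2+2+1+1. No other pattern occurs in this range, so the set of observed cycle types is {3+3, 2+2+2, 4+1+1, 2+2+1+1}. The candidates containing elements of all these cycle types are S_4 (6T8) of order 24, S_4 x C_2 (6T11) of order 48, PGL(2,5) (6T14) of order 120, S_6 (6T16) of order 720; the others are excluded. The observed types are precisely the cycle types that occur in S_4 (6T8) (apart from the identity). Each of the other remaining candidates has further cycle types, and by the Chebotarev density theorem the matching factorization patterns would occur for a proportion of primes equal to their share of the group: S_4 x C_2 (6T11) additionally contains elements of type 6, 4+2, 2+1+1+1+1 (17 of its 48 elements, about 35% of primes); PGL(2,5) (6T14) additionally contains elements of type 6, 5+1 (44 of its 120 elements, about 37% of primes); S_6 (6T16) additionally contains elements of type 6, 5+1, 4+2, 3+2+1, 3+1+1+1, 2+1+1+1+1 (529 of its 720 elements, about 73% of primes). None of the 22 primes tested shows any such pattern (for each of these groups the chance of that is below 10^-4), which rules them out. Hence G = S_4 (6T8), of order 24.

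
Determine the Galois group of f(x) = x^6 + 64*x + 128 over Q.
The polynomial f is an irreducible sextic over Q, so G = Gal(f/Q) is one of the 16 transitive subgroups 6T1, ..., 6T16 of S_6. The discriminant of f is -1388339588497408, which is not a perfect square, so G is not contained in A_6. The transitive groups of degree 6 not contained in A_6 are: C_6 (6T1, order 6), S_3 (6T2, order 6), D_6 (6T3, order 12), C_3 x S_3 (6T5, order 18), A_4 x C_2 (6T6, order 24), S_4 (6T8, order 24), S_3 x S_3 (6T9, order 36), S_4 x C_2 (6T11, order 48), (S_3 x S_3) : C_2 (6T13, order 72), PGL(2,5) (6T14, order 120), S_6 (6T16, order 720). By Dedekind's theorem, for a prime p not dividing disc(f) the degrees of the irreducible factors of f mod p form the cycle type of an element of G. Factoring f modulo the 3 such primes p <= 7 (skipping 2, which divides the discriminant), each new pattern first appears at: mod 3: f = (x^6 + x + 2), pattern 6; mod 5: f = (x + 1)(x + 3)(x^4 + x^3 + 3x^2 + 1), pattern 4+1+1; mod 7: f = (x + 3)(x^2 + x + 6)(x^3 + 3x^2 + 4), pattern 3+2+1. No other pattern occurs in this range, so the set of observed cycle types is {6, 4+1+1, 3+2+1}. Among the candidates above, the only group containing elements of all these cycle types is S_6 (6T16); every other candidate lacks at least one of them. Hence G = S_6 (6T16), of order 720.

S_6 (order 720)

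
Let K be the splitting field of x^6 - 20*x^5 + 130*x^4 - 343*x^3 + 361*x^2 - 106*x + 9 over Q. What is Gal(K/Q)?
PSL(2,5) (order 60)

The polynomial f is an irreducible sextic over Q, so G = Gal(f/Q) is one of the 16 transitive subgroups 6T1, ..., 6T16 of S_6. The discriminant of f is 3646117689361 = 1909481^2, a perfect square, so G is contained in A_6. The transitive groups of degree 6 contained in A_6 are: A_4 (6T4, order 12), S_4 (6T7, order 24), (C_3 x C_3) : C_4 (6T10, order 36), PSL(2,5) (6T12, order 60), A_6 (6T15, order 360). By Dedekind's theorem, for a prime p not dividing disc(f) the degrees of the irreducible factors of f mod p form the cycle type of an element of G. Factoring f modulo the 21 such primes p <= 83 (skipping 7, 19, which divide the discriminant), each new pattern first appears at: mod 2: f = (x + 1)(x^5 + x^4 + x^3 + x + 1), pattern 5+1; mod 11: f = (x^3 + 4x^2 + 7x + 8)(x^3 + 9x^2 + 10x + 8), pattern 3+3; mod 61: f = (x + 34)(x + 57)(x^2 + 36x + 47)(x^2 + 36x + 57), pattern 2+2+1+1. No other pattern occurs in this range, so the set of observed cycle types is {5+1, 3+3, 2+2+1+1}. The candidates containing elements of all these cycle types are PSL(2,5) (6T12) of order 60, A_6 (6T15) of order 360; the others are excluded. The observed types are precisely the cycle types that occur in PSL(2,5) (6T12) (apart from the identity). Each of the other remaining candidates has further cycle types, and by the Chebotarev density theorem the matching factorization patterns would occur for a proportion of primes equal to their share of the group: A_6 (6T15) additionally contains elements of type 4+2, 3+1+1+1 (130 of its 360 elements, about 36% of primes). None of the 21 primes tested shows any such pattern (for each of these groups the chance of that is below 10^-4), which rules them out. Hence G = PSL(2,5) (6T12), of order 60.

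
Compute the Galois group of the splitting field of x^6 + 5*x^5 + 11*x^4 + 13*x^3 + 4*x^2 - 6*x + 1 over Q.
6T10: (C_3 x C_3) : C_4

The polynomial f is an irreducible sextic over Q, so G = Gal(f/Q) is one of the 16 transitive subgroups 6T1, ..., 6T16 of S_6. The discriminant of f is 525625 = 725^2, a perfect square, so G is contained in A_6. The transitive groups of degree 6 contained in A_6 are: A_4 (6T4, order 12), S_4 (6T7, order 24), (C_3 x C_3) : C_4 (6T10, order 36), PSL(2,5) (6T12, order 60), A_6 (6T15, order 360). By Dedekind's theorem, for a prime p not dividing disc(f) the degrees of the irreducible factors of f mod p form the cycle type of an element of G. Factoring f modulo the 19 such primes p <= 73 (skipping 5, 29, which divide the discriminant), each new pattern first appears at: mod 2: f = (x^2 + x + 1)(x^4 + x + 1), pattern 4+2; mod 11: f = (x^3 + 6x^2 + 3x + 10)(x^3 + 10x^2 + 3x + 10), pattern 3+3; mod 19: f = (x + 8)(x + 9)(x^2 + 9x + 7)(x^2 + 17x + 2), pattern 2+2+1+1; mod 61: f = (x + 20)(x + 27)(x + 34)(x^3 + 46x^2 + 3x + 60), pattern 3+1+1+1. No other pattern occurs in this range, so the set of observed cycle types is {4+2, 3+3, 2+2+1+1, 3+1+1+1}. The candidates containing elements of all these cycle types are (C_3 x C_3) : C_4 (6T10) of order 36, A_6 (6T15) of order 360; the others are excluded. The observed types are precisely the cycle types that occur in (C_3 x C_3) : C_4 (6T10) (apart from the identity). Each of the other remaining candidates has further cycle types, and by the Chebotarev density theorem the matching factorization patterns would occur for a proportion of primes equal to their share of the group: A_6 (6T15) additionally contains elements of type 5+1 (144 of its 360 elements, about 40% of primes). None of the 19 primes tested shows any such pattern (for each of these groups the chance of that is below 10^-4), which rules them out. Hence G = (C_3 x C_3) : C_4 (6T10), of order 36.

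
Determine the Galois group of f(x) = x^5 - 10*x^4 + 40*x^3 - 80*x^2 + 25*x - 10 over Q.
The polynomial f is an irreducible quintic over Q, so G = Gal(f/Q) is a transitive subgroup of S_5: one of C_5 (5T1, order 5), D_5 (5T2, order 10), F_20 (5T3, order 20), A_5 (5T4, order 60) or S_5 (5T5, order 120). The discriminant of f is 58564000000 = 242000^2, a perfect square, so G is contained in A_5. The transitive groups of degree 5 contained in A_5 are: C_5 (5T1, order 5), D_5 (5T2, order 10), A_5 (5T4, order 60). By Dedekind's theorem, for a prime p not dividing disc(f) the degrees of the irreducible factors of f mod p form the cycle type of an element of G. Factoring f modulo the 3 such primes p <= 13 (skipping 2, 5, 11, which divide the discriminant), each new pattern first appears at: mod 3: f = (x^5 + 2x^4 + x^3 + x^2 + x + 2), pattern 5; mod 13: f = (x + 3)(x + 5)(x^3 + 8x^2 + 8), pattern 3+1+1. No other pattern occurs in this range, so the set of observed cycle types is {5, 3+1+1}. Among the candidates above, the only group containing elements of all these cycle types is A_5 (5T4) — each of C_5 (5T1), D_5 (5T2) lacks at least one of them. Hence G = A_5 (5T4), of order 60.

A_5, the alternating group on 5 letters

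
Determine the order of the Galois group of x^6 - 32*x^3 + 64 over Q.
The degree of the splitting field over Q equals the order of the Galois group, so first determine the group. The polynomial f is an irreducible sextic over Q, so G = Gal(f/Q) is one of the 16 transitive subgroups 6T1, ..., 6T16 of S_6. The discriminant of f is 1352605460594688, which is not a perfect square, so G is not contained in A_6. The transitive groups of degree 6 not contained in A_6 are: C_6 (6T1, order 6), S_3 (6T2, order 6), D_6 (6T3, order 12), C_3 x S_3 (6T5, order 18), A_4 x C_2 (6T6, order 24), S_4 (6T8, order 24), S_3 x S_3 (6T9, order 36), S_4 x C_2 (6T11, order 48), (S_3 x S_3) : C_2 (6T13, order 72), PGL(2,5) (6T14, order 120), S_6 (6T16, order 720). By Dedekind's theorem, for a prime p not dividing disc(f) the degrees of the irreducible factors of f mod p form the cycle type of an element of G. Factoring f modulo the 79 such primes p <= 419 (skipping 2, 3, which divide the discriminant), each new pattern first appears at: mod 5: f = (x^6 + 3x^3 + 4), pattern 6; mod 7: f = (x^2 + x + 4)(x^2 + 2x + 2)(x^2 + 4x + 1), pattern 2+2+2; mod 11: f = (x + 7)(x + 10)(x^2 + x + 1)(x^2 + 4x + 5), pattern 2+2+1+1; mod 13: f = (x^3 + 3)(x^3 + 4), pattern 3+3; mod 97: f = (x + 1)(x + 4)(x + 35)(x + 43)(x + 50)(x + 61), pattern 1+1+1+1+1+1. No other pattern occurs in this range, so the set of observed cycle types is {6, 2+2+2, 2+2+1+1, 3+3, 1+1+1+1+1+1}. The candidates containing elements of all these cycle types are D_6 (6T3) of order 12, A_4 x C_2 (6T6) of order 24, S_3 x S_3 (6T9) of order 36, S_4 x C_2 (6T11) of order 48, (S_3 x S_3) : C_2 (6T13) of order 72, PGL(2,5) (6T14) of order 120, S_6 (6T16) of order 720; the others are excluded. The observed types are precisely the cycle types that occur in D_6 (6T3). Each of the other remaining candidates has further cycle types, and by the Chebotarev density theorem the matching factorization patterns would occur for a proportion of primes equal to their share of the group: A_4 x C_2 (6T6) additionally contains elements of type 2+1+1+1+1 (3 of its 24 elements, about 12% of primes); S_3 x S_3 (6T9) additionally contains elements of type 3+1+1+1 (4 of its 36 elements, about 11% of primes); S_4 x C_2 (6T11) additionally contains elements of type 4+2, 4+1+1, 2+1+1+1+1 (15 of its 48 elements, about 31% of primes); (S_3 x S_3) : C_2 (6T13) additionally contains elements of type 4+2, 3+2+1, 3+1+1+1, 2+1+1+1+1 (40 of its 72 elements, about 56% of primes); PGL(2,5) (6T14) additionally contains elements of type 5+1, 4+1+1 (54 of its 120 elements, about 45% of primes); S_6 (6T16) additionally contains elements of type 5+1, 4+2, 4+1+1, 3+2+1, 3+1+1+1, 2+1+1+1+1 (499 of its 720 elements, about 69% of primes). None of the 79 primes tested shows any such pattern (for each of these groups the chance of that is below 10^-4), which rules them out. Hence G = D_6 (6T3), of order 12. The Galois group D_6 (6T3) has order 12, so the splitting field has degree 12 over Q.

12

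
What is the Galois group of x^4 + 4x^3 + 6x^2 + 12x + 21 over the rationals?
A_4

The polynomial is an irreducible quartic over Q and its discriminant is 331776 = 576^2, a perfect square, so the Galois group is contained in A_4. The resolvent cubic y^3 - 6*y^2 - 36*y + 24 is irreducible over Q. An irreducible resolvent with square discriminant gives A_4.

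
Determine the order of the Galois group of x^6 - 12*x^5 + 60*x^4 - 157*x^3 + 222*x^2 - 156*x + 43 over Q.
The degree of the splitting field over Q equals the order of the Galois group, so first determine the group. The polynomial f is an irreducible sextic over Q, so G = Gal(f/Q) is one of the 16 transitive subgroups 6T1, ..., 6T16 of S_6. The discriminant of f is -177147, which is not a perfect square, so G is not contained in A_6. The transitive groups of degree 6 not contained in A_6 are: C_6 (6T1, order 6), S_3 (6T2, order 6), D_6 (6T3, order 12), C_3 x S_3 (6T5, order 18), A_4 x C_2 (6T6, order 24), S_4 (6T8, order 24), S_3 x S_3 (6T9, order 36), S_4 x C_2 (6T11, order 48), (S_3 x S_3) : C_2 (6T13, order 72), PGL(2,5) (6T14, order 120), S_6 (6T16, order 720). By Dedekind's theorem, for a prime p not dividing disc(f) the degrees of the irreducible factors of f mod p form the cycle type of an element of G. Factoring f modulo the 33 such primes p <= 139 (skipping 3, which divides the discriminant), each new pattern first appears at: mod 2: f = (x^6 + x^3 + 1), pattern 6; mod 7: f = (x + 1)(x + 3)(x + 4)(x^3 + x^2 + 5x + 3), pattern 3+1+1+1; mod 17: f = (x^2 + x + 1)(x^2 + 9x + 2)(x^2 + 12x + 13), pattern 2+2+2; mod 19: f = (x^3 + 13x^2 + 12x + 1)(x^3 + 13x^2 + 12x + 5), pattern 3+3; mod 73: f = (x + 40)(x + 41)(x + 42)(x + 49)(x + 50)(x + 58), pattern 1+1+1+1+1+1. No other pattern occurs in this range, so the set of observed cycle types is {6, 3+1+1+1, 2+2+2, 3+3, 1+1+1+1+1+1}. The candidates containing elements of all these cycle types are C_3 x S_3 (6T5) of order 18, S_3 x S_3 (6T9) of order 36, (S_3 x S_3) : C_2 (6T13) of order 72, S_6 (6T16) of order 720; the others are excluded. The observed types are precisely the cycle types that occur in C_3 x S_3 (6T5). Each of the other remaining candidates has further cycle types, and by the Chebotarev density theorem the matching factorization patterns would occur for a proportion of primes equal to their share of the group: S_3 x S_3 (6T9) additionally contains elements of type 2+2+1+1 (9 of its 36 elements, about 25% of primes); (S_3 x S_3) : C_2 (6T13) additionally contains elements of type 4+2, 3+2+1, 2+2+1+1, 2+1+1+1+1 (45 of its 72 elements, about 62% of primes); S_6 (6T16) additionally contains elements of type 5+1, 4+2, 4+1+1, 3+2+1, 2+2+1+1, 2+1+1+1+1 (504 of its 720 elements, about 70% of primes). None of the 33 primes tested shows any such pattern (for each of these groups the chance of that is below 10^-4), which rules them out. Hence G = C_3 x S_3 (6T5), of order 18. The Galois group C_3 x S_3 (6T5) has order 18, so the splitting field has degree 18 over Q.

18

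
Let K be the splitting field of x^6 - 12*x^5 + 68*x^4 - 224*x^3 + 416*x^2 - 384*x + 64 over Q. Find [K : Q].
The degree of the splitting field over Q equals the order of the Galois group, so first determine the group. The polynomial f is an irreducible sextic over Q, so G = Gal(f/Q) is one of the 16 transitive subgroups 6T1, ..., 6T16 of S_6. The discriminant of f is 164995463643136 = 12845056^2, a perfect square, so G is contained in A_6. The transitive groups of degree 6 contained in A_6 are: A_4 (6T4, order 12), S_4 (6T7, order 24), (C_3 x C_3) : C_4 (6T10, order 36), PSL(2,5) (6T12, order 60), A_6 (6T15, order 360). By Dedekind's theorem, for a prime p not dividing disc(f) the degrees of the irreducible factors of f mod p form the cycle type of an element of G. Factoring f modulo the 33 such primes p <= 149 (skipping 2, 7, which divide the discriminant), each new pattern first appears at: mod 3: f = (x^3 + x^2 + 2x + 1)(x^3 + 2x^2 + x + 1), pattern 3+3; mod 13: f = (x + 2)(x + 7)(x^2 + 9x + 9)(x^2 + 9x + 10), pattern 2+2+1+1. No other pattern occurs in this range, so the set of observed cycle types is {3+3, 2+2+1+1}. The candidates containing elements of all these cycle types are A_4 (6T4) of order 12, S_4 (6T7) of order 24, (C_3 x C_3) : C_4 (6T10) of order 36, PSL(2,5) (6T12) of order 60, A_6 (6T15) of order 360; the others are excluded. The observed types are precisely the cycle types that occur in A_4 (6T4) (apart from the identity). Each of the other remaining candidates has further cycle types, and by the Chebotarev density theorem the matching factorization patterns would occur for a proportion of primes equal to their share of the group: S_4 (6T7) additionally contains elements of type 4+2 (6 of its 24 elements, about 25% of primes); (C_3 x C_3) : C_4 (6T10) additionally contains elements of type 4+2, 3+1+1+1 (22 of its 36 elements, about 61% of primes); PSL(2,5) (6T12) additionally contains elements of type 5+1 (24 of its 60 elements, about 40% of primes); A_6 (6T15) additionally contains elements of type 5+1, 4+2, 3+1+1+1 (274 of its 360 elements, about 76% of primes). None of the 33 primes tested shows any such pattern (for each of these groups the chance of that is below 10^-4), which rules them out. Hence G = A_4 (6T4), of order 12. The Galois group A_4 (6T4) has order 12, so the splitting field has degree 12 over Q.

12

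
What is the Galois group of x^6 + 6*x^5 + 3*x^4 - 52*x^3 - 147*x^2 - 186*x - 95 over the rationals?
6T9: S_3 x S_3

The polynomial f is an irreducible sextic over Q, so G = Gal(f/Q) is one of the 16 transitive subgroups 6T1, ..., 6T16 of S_6. The discriminant of f is 32289945753600, which is not a perfect square, so G is not contained in A_6. The transitive groups of degree 6 not contained in A_6 are: C_6 (6T1, order 6), S_3 (6T2, order 6), D_6 (6T3, order 12), C_3 x S_3 (6T5, order 18), A_4 x C_2 (6T6, order 24), S_4 (6T8, order 24), S_3 x S_3 (6T9, order 36), S_4 x C_2 (6T11, order 48), (S_3 x S_3) : C_2 (6T13, order 72), PGL(2,5) (6T14, order 120), S_6 (6T16, order 720). By Dedekind's theorem, for a prime p not dividing disc(f) the degrees of the irreducible factors of f mod p form the cycle type of an element of G. Factoring f modulo the 14 such primes p <= 59 (skipping 2, 3, 5, which divide the discriminant), each new pattern first appears at: mod 7: f = (x^6 + 6x^5 + 3x^4 + 4x^3 + 3x + 3), pattern 6; mod 19: f = (x)(x + 6)(x + 16)(x^3 + 3x^2 + 12x + 4), pattern 3+1+1+1; mod 23: f = (x + 4)(x + 17)(x^2 + 9x + 15)(x^2 + 22x + 14), pattern 2+2+1+1; mod 31: f = (x^2 + 8x + 10)(x^2 + 11x + 12)(x^2 + 18x + 16), pattern 2+2+2; mod 43: f = (x^3 + 3x^2 + 18x + 39)(x^3 + 3x^2 + 19x + 13), pattern 3+3. No other pattern occurs in this range, so the set of observed cycle types is {6, 3+1+1+1, 2+2+1+1, 2+2+2, 3+3}. The candidates containing elements of all these cycle types are S_3 x S_3 (6T9) of order 36, (S_3 x S_3) : C_2 (6T13) of order 72, S_6 (6T16) of order 720; the others are excluded. The observed types are precisely the cycle types that occur in S_3 x S_3 (6T9) (apart from the identity). Each of the other remaining candidates has further cycle types, and by the Chebotarev density theorem the matching factorization patterns would occur for a proportion of primes equal to their share of the group: (S_3 x S_3) : C_2 (6T13) additionally contains elements of type 4+2, 3+2+1, 2+1+1+1+1 (36 of its 72 elements, about 50% of primes); S_6 (6T16) additionally contains elements of type 5+1, 4+2, 4+1+1, 3+2+1, 2+1+1+1+1 (459 of its 720 elements, about 64% of primes). None of the 14 primes tested shows any such pattern (for each of these groups the chance of that is below 10^-4), which rules them out. Hence G = S_3 x S_3 (6T9), of order 36.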